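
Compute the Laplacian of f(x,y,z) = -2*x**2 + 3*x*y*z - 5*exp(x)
-5*exp(x) - 4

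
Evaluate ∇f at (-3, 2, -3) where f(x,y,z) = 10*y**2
(0, 40, 0)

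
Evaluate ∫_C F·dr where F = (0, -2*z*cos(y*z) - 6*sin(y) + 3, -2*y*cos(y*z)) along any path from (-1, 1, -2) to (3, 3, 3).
6*cos(3) - 6*cos(1) - 2*sin(2) - 2*sin(9) + 6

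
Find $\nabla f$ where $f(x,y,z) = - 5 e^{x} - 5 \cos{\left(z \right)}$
(-5*exp(x), 0, 5*sin(z))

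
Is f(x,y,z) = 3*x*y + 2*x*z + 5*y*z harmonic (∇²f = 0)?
Yes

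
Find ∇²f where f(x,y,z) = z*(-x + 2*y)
0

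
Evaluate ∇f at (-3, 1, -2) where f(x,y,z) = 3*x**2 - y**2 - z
(-18, -2, -1)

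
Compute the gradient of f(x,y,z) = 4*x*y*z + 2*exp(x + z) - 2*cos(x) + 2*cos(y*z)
(4*y*z + 2*exp(x + z) + 2*sin(x), 2*z*(2*x - sin(y*z)), 4*x*y - 2*y*sin(y*z) + 2*exp(x + z))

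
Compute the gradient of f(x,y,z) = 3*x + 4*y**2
(3, 8*y, 0)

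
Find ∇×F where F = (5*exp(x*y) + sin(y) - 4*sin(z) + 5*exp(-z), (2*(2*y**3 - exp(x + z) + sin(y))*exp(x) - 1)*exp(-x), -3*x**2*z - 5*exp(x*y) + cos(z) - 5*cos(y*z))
(-5*x*exp(x*y) + 5*z*sin(y*z) + 2*exp(x + z), 6*x*z + 5*y*exp(x*y) - 4*cos(z) - 5*exp(-z), -5*x*exp(x*y) - 2*exp(x + z) - cos(y) + exp(-x))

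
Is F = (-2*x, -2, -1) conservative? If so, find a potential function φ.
Yes, F is conservative. φ = -x**2 - 2*y - z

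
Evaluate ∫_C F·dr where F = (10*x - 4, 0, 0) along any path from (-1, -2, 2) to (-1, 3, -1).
0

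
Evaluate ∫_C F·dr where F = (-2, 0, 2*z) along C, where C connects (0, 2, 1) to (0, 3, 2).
3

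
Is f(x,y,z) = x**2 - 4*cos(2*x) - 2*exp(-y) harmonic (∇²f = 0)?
No, ∇²f = 16*cos(2*x) + 2 - 2*exp(-y)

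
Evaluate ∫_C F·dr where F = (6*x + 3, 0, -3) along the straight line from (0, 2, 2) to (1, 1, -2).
18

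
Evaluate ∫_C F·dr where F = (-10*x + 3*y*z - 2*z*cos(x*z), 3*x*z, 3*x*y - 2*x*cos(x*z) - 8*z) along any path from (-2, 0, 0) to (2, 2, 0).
0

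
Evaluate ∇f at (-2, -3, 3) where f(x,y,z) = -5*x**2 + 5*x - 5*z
(25, 0, -5)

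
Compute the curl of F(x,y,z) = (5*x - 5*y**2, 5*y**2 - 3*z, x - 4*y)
(-1, -1, 10*y)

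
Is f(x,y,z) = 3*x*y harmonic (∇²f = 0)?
Yes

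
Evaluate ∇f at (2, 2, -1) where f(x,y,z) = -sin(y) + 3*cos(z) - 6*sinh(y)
(0, -6*cosh(2) - cos(2), 3*sin(1))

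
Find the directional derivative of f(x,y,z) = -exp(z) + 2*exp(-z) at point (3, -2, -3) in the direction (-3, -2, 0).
0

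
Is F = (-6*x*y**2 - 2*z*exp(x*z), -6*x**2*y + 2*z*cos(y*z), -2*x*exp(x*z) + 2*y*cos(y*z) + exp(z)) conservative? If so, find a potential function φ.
Yes, F is conservative. φ = -3*x**2*y**2 + exp(z) - 2*exp(x*z) + 2*sin(y*z)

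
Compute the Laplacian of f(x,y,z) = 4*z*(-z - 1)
-8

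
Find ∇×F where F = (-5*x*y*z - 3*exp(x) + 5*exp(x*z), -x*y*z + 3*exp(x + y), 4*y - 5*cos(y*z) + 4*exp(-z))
(x*y + 5*z*sin(y*z) + 4, 5*x*(-y + exp(x*z)), 5*x*z - y*z + 3*exp(x + y))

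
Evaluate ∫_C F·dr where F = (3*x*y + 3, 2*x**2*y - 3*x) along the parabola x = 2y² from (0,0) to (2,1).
152/15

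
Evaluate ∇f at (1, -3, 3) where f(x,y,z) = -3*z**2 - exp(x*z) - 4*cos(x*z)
(-3*exp(3) + 12*sin(3), 0, -exp(3) - 18 + 4*sin(3))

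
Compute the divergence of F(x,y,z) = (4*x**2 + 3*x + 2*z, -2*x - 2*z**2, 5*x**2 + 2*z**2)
8*x + 4*z + 3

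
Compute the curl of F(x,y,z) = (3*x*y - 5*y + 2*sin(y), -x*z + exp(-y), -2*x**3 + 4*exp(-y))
(x - 4*exp(-y), 6*x**2, -3*x - z - 2*cos(y) + 5)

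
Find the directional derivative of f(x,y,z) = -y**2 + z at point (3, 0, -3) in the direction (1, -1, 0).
0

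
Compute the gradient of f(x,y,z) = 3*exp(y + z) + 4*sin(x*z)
(4*z*cos(x*z), 3*exp(y + z), 4*x*cos(x*z) + 3*exp(y + z))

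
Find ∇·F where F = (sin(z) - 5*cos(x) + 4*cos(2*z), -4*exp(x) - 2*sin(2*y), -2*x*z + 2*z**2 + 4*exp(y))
-2*x + 4*z + 5*sin(x) - 4*cos(2*y)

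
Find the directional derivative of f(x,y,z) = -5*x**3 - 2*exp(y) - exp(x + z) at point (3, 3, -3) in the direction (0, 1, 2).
-2*sqrt(5)*(1 + exp(3))/5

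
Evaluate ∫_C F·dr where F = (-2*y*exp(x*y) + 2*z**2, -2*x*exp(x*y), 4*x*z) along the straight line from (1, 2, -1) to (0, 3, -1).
-4 + 2*exp(2)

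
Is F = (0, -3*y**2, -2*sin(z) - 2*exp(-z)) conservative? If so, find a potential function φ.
Yes, F is conservative. φ = -y**3 + 2*cos(z) + 2*exp(-z)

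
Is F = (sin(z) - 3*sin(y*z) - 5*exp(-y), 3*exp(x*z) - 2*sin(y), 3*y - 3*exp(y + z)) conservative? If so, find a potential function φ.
No, ∇×F = (-3*x*exp(x*z) - 3*exp(y + z) + 3, -3*y*cos(y*z) + cos(z), (3*z*(exp(x*z) + cos(y*z))*exp(y) - 5)*exp(-y)) ≠ 0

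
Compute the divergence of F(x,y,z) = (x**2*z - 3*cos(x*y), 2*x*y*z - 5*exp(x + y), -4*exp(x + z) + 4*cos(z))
4*x*z + 3*y*sin(x*y) - 5*exp(x + y) - 4*exp(x + z) - 4*sin(z)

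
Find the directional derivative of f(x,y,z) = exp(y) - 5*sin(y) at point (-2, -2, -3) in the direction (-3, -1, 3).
sqrt(19)*(5*exp(2)*cos(2) - 1)*exp(-2)/19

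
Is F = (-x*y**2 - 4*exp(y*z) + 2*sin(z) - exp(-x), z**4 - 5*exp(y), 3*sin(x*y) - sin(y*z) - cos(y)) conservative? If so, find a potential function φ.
No, ∇×F = (3*x*cos(x*y) - 4*z**3 - z*cos(y*z) + sin(y), -4*y*exp(y*z) - 3*y*cos(x*y) + 2*cos(z), 2*x*y + 4*z*exp(y*z)) ≠ 0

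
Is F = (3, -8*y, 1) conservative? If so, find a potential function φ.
Yes, F is conservative. φ = 3*x - 4*y**2 + z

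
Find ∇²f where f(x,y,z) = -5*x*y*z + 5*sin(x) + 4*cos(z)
-5*sin(x) - 4*cos(z)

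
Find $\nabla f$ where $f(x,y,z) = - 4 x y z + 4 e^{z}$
(-4*y*z, -4*x*z, -4*x*y + 4*exp(z))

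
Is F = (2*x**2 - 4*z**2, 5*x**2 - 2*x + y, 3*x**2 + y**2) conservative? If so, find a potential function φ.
No, ∇×F = (2*y, -6*x - 8*z, 10*x - 2) ≠ 0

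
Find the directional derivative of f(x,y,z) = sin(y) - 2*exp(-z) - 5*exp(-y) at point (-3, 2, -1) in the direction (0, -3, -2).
-sqrt(13)*(3*exp(2)*cos(2) + 15 + 4*exp(3))*exp(-2)/13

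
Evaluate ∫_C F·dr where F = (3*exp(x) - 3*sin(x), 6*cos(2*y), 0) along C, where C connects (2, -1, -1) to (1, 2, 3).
-3*exp(2) + 3*sin(4) + 3*cos(1) - 3*sqrt(2)*cos(pi/4 + 2) + 3*E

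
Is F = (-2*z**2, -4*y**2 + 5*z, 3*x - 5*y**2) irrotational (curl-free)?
No, ∇×F = (-10*y - 5, -4*z - 3, 0)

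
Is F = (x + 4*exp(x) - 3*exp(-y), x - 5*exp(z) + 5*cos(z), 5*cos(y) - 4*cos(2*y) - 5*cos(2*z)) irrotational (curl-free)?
No, ∇×F = (5*exp(z) - 5*sin(y) + 8*sin(2*y) + 5*sin(z), 0, 1 - 3*exp(-y))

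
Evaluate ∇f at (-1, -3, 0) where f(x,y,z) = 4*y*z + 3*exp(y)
(0, 3*exp(-3), -12)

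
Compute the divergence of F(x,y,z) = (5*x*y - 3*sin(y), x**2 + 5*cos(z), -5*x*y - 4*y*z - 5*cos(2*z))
y + 10*sin(2*z)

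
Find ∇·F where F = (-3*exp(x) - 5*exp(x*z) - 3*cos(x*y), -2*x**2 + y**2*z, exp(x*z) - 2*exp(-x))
x*exp(x*z) + 2*y*z + 3*y*sin(x*y) - 5*z*exp(x*z) - 3*exp(x)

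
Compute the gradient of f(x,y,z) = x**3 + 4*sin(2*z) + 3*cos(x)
(3*x**2 - 3*sin(x), 0, 8*cos(2*z))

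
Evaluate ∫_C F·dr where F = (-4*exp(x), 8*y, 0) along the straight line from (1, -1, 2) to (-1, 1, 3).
8*sinh(1)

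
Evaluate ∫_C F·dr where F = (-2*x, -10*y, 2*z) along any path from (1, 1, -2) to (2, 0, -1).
-1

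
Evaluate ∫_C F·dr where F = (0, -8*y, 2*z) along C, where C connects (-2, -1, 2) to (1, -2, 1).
-15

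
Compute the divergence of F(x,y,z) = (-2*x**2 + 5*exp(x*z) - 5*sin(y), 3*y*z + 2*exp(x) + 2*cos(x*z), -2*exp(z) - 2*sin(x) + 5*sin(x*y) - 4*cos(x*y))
-4*x + 5*z*exp(x*z) + 3*z - 2*exp(z)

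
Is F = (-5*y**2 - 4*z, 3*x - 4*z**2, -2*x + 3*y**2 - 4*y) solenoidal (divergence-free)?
Yes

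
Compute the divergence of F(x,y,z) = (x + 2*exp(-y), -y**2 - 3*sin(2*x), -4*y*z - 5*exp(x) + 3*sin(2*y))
1 - 6*y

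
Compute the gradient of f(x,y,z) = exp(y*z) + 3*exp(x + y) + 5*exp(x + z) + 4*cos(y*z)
(3*exp(x + y) + 5*exp(x + z), z*exp(y*z) - 4*z*sin(y*z) + 3*exp(x + y), y*exp(y*z) - 4*y*sin(y*z) + 5*exp(x + z))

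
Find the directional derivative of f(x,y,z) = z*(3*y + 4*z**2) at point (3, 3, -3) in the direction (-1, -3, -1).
-90*sqrt(11)/11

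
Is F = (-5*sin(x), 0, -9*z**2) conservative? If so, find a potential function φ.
Yes, F is conservative. φ = -3*z**3 + 5*cos(x)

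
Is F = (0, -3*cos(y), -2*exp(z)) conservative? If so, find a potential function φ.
Yes, F is conservative. φ = -2*exp(z) - 3*sin(y)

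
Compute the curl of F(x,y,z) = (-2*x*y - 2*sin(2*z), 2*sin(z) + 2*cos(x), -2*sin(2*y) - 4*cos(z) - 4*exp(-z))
(-4*cos(2*y) - 2*cos(z), -4*cos(2*z), 2*x - 2*sin(x))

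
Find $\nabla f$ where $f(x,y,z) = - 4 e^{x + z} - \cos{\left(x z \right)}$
(z*sin(x*z) - 4*exp(x + z), 0, x*sin(x*z) - 4*exp(x + z))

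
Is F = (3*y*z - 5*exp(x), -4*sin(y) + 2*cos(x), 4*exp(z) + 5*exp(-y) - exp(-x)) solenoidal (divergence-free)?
No, ∇·F = -5*exp(x) + 4*exp(z) - 4*cos(y)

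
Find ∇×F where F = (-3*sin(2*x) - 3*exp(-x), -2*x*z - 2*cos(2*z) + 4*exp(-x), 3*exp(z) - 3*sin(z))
(2*x - 4*sin(2*z), 0, -2*z - 4*exp(-x))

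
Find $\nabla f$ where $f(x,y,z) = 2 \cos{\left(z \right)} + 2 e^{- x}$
(-2*exp(-x), 0, -2*sin(z))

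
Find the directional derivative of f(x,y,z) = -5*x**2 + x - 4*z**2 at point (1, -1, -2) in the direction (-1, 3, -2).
-23*sqrt(14)/14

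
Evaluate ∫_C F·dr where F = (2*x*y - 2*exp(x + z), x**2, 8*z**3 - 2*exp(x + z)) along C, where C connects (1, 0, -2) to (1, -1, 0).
-33 - 4*sinh(1)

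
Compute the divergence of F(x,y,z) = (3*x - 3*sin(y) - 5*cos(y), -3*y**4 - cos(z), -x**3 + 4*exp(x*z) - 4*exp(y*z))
4*x*exp(x*z) - 12*y**3 - 4*y*exp(y*z) + 3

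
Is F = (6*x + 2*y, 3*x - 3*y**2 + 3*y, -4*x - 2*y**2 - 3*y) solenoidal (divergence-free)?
No, ∇·F = 9 - 6*y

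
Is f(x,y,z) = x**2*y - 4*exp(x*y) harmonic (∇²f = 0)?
No, ∇²f = -4*x**2*exp(x*y) - 4*y**2*exp(x*y) + 2*y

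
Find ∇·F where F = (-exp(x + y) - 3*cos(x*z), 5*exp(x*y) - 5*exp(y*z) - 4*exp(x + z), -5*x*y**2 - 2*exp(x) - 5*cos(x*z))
5*x*exp(x*y) + 5*x*sin(x*z) - 5*z*exp(y*z) + 3*z*sin(x*z) - exp(x + y)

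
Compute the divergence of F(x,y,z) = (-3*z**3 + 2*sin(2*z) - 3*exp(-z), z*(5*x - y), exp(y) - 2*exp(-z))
-z + 2*exp(-z)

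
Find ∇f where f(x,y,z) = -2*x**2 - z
(-4*x, 0, -1)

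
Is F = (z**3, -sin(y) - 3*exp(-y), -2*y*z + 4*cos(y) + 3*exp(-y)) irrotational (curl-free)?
No, ∇×F = (-2*z - 4*sin(y) - 3*exp(-y), 3*z**2, 0)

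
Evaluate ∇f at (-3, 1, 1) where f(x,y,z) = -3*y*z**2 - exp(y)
(0, -3 - E, -6)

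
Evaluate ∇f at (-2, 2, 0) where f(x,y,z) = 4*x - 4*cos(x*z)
(4, 0, 0)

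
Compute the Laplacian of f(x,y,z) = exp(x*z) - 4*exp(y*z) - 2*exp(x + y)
x**2*exp(x*z) - 4*y**2*exp(y*z) + z**2*exp(x*z) - 4*z**2*exp(y*z) - 4*exp(x + y)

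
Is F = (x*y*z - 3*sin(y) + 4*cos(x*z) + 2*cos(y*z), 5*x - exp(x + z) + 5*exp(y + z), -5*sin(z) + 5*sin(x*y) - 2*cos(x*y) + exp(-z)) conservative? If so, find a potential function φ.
No, ∇×F = (2*x*sin(x*y) + 5*x*cos(x*y) + exp(x + z) - 5*exp(y + z), x*y - 4*x*sin(x*z) - 2*y*sin(x*y) - 2*y*sin(y*z) - 5*y*cos(x*y), -x*z + 2*z*sin(y*z) - exp(x + z) + 3*cos(y) + 5) ≠ 0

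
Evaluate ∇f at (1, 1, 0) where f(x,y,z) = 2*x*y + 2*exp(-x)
(2 - 2*exp(-1), 2, 0)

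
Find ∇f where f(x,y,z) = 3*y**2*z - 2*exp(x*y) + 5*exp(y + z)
(-2*y*exp(x*y), -2*x*exp(x*y) + 6*y*z + 5*exp(y + z), 3*y**2 + 5*exp(y + z))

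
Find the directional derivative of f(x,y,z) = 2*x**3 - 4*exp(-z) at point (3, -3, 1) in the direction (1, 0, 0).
54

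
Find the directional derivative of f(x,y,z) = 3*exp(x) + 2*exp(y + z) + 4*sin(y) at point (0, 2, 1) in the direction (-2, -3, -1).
-sqrt(14)*(6*cos(2) + 3 + 4*exp(3))/7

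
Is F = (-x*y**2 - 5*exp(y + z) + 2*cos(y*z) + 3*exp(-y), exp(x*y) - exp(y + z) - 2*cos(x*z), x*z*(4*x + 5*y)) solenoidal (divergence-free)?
No, ∇·F = x*(4*x + 5*y) + x*exp(x*y) - y**2 - exp(y + z)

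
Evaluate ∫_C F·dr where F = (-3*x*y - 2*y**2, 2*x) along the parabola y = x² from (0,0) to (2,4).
-212/15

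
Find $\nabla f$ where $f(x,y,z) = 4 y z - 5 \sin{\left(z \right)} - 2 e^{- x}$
(2*exp(-x), 4*z, 4*y - 5*cos(z))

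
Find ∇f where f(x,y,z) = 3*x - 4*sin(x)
(3 - 4*cos(x), 0, 0)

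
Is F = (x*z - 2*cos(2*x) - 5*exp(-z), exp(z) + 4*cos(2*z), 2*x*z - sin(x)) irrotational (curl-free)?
No, ∇×F = (-exp(z) + 8*sin(2*z), x - 2*z + cos(x) + 5*exp(-z), 0)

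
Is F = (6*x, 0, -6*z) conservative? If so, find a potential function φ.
Yes, F is conservative. φ = 3*x**2 - 3*z**2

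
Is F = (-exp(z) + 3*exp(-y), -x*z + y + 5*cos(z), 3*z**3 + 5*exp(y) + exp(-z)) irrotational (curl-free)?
No, ∇×F = (x + 5*exp(y) + 5*sin(z), -exp(z), -z + 3*exp(-y))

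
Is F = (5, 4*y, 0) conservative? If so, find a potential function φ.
Yes, F is conservative. φ = 5*x + 2*y**2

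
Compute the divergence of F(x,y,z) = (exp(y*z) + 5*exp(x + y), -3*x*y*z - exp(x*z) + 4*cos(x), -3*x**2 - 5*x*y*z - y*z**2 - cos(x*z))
-5*x*y - 3*x*z + x*sin(x*z) - 2*y*z + 5*exp(x + y)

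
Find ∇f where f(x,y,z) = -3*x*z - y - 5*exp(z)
(-3*z, -1, -3*x - 5*exp(z))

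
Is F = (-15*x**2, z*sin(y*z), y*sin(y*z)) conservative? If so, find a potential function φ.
Yes, F is conservative. φ = -5*x**3 - cos(y*z)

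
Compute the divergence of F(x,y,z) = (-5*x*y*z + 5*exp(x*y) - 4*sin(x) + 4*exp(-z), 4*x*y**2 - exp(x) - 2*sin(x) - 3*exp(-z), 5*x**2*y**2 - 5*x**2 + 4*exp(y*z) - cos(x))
8*x*y - 5*y*z + 5*y*exp(x*y) + 4*y*exp(y*z) - 4*cos(x)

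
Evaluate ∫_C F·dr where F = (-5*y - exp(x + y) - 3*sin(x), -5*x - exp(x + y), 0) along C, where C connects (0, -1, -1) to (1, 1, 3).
-8 - exp(2) + exp(-1) + 3*cos(1)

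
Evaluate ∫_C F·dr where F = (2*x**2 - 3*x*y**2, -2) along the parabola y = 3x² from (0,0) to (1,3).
-59/6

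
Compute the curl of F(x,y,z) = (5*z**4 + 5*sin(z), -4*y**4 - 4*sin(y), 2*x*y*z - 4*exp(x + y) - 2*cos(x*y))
(2*x*z + 2*x*sin(x*y) - 4*exp(x + y), -2*y*z - 2*y*sin(x*y) + 20*z**3 + 4*exp(x + y) + 5*cos(z), 0)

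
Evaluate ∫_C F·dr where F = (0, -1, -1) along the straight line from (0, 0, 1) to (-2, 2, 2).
-3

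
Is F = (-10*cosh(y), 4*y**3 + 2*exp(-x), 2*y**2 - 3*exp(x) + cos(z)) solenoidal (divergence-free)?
No, ∇·F = 12*y**2 - sin(z)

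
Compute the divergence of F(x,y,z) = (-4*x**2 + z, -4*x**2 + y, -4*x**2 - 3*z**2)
-8*x - 6*z + 1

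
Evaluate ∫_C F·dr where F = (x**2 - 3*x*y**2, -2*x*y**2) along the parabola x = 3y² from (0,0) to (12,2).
-192/5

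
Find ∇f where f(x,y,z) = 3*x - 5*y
(3, -5, 0)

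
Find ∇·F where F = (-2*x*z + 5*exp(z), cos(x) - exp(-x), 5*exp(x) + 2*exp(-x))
-2*z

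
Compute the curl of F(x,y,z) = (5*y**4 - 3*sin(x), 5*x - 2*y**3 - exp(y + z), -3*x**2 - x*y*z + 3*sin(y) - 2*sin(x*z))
(-x*z + exp(y + z) + 3*cos(y), 6*x + y*z + 2*z*cos(x*z), 5 - 20*y**3)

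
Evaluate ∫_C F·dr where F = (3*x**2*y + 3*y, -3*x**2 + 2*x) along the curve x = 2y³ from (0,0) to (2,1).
769/70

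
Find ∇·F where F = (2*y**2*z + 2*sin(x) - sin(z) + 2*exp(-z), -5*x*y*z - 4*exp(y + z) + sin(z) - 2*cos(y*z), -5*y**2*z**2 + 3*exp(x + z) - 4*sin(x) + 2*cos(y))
-5*x*z - 10*y**2*z + 2*z*sin(y*z) + 3*exp(x + z) - 4*exp(y + z) + 2*cos(x)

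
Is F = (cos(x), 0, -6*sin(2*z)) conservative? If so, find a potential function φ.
Yes, F is conservative. φ = sin(x) + 3*cos(2*z)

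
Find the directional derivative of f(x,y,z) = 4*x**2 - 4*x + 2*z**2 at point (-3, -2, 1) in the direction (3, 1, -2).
-46*sqrt(14)/7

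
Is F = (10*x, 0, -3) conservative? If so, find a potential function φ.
Yes, F is conservative. φ = 5*x**2 - 3*z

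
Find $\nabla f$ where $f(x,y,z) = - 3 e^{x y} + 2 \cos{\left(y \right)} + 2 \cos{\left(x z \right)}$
(-3*y*exp(x*y) - 2*z*sin(x*z), -3*x*exp(x*y) - 2*sin(y), -2*x*sin(x*z))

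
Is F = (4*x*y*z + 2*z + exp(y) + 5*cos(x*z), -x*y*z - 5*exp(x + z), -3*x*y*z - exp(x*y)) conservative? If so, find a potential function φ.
No, ∇×F = (x*y - 3*x*z - x*exp(x*y) + 5*exp(x + z), 4*x*y - 5*x*sin(x*z) + 3*y*z + y*exp(x*y) + 2, -4*x*z - y*z - exp(y) - 5*exp(x + z)) ≠ 0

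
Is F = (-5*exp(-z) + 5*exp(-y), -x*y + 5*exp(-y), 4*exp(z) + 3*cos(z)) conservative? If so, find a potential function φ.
No, ∇×F = (0, 5*exp(-z), -y + 5*exp(-y)) ≠ 0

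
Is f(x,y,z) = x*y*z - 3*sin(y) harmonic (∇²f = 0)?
No, ∇²f = 3*sin(y)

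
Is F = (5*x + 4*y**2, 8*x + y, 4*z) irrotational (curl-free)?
No, ∇×F = (0, 0, 8 - 8*y)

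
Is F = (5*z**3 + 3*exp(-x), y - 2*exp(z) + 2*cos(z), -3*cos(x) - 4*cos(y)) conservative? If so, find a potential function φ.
No, ∇×F = (2*exp(z) + 4*sin(y) + 2*sin(z), 15*z**2 - 3*sin(x), 0) ≠ 0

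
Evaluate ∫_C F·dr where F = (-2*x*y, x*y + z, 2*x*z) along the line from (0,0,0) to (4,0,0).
0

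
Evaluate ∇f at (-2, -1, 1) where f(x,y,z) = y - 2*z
(0, 1, -2)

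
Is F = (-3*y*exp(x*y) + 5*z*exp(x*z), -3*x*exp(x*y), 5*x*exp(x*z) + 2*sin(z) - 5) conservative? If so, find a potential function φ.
Yes, F is conservative. φ = -5*z - 3*exp(x*y) + 5*exp(x*z) - 2*cos(z)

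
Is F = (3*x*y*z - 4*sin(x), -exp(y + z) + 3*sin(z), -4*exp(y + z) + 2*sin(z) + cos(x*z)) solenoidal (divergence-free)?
No, ∇·F = -x*sin(x*z) + 3*y*z - 5*exp(y + z) - 4*cos(x) + 2*cos(z)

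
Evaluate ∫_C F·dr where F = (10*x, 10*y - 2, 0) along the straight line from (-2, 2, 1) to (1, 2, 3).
-15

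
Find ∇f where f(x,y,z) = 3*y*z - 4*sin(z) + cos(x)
(-sin(x), 3*z, 3*y - 4*cos(z))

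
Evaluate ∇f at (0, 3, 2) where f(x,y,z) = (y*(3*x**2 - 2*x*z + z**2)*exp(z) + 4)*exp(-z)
(-12, 4, 12 - 4*exp(-2))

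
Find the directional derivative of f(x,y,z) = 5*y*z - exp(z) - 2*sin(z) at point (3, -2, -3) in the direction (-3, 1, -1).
sqrt(11)*(-5*exp(3) + 2*exp(3)*cos(3) + 1)*exp(-3)/11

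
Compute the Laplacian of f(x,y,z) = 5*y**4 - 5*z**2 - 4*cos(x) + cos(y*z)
-y**2*cos(y*z) + 60*y**2 - z**2*cos(y*z) + 4*cos(x) - 10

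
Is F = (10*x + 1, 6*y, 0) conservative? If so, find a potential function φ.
Yes, F is conservative. φ = 5*x**2 + x + 3*y**2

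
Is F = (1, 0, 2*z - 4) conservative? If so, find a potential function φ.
Yes, F is conservative. φ = x + z**2 - 4*z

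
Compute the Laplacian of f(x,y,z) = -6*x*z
0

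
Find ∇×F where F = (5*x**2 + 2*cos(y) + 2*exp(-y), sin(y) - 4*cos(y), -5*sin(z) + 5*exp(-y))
(-5*exp(-y), 0, 2*sin(y) + 2*exp(-y))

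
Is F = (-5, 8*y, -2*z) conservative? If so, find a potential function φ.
Yes, F is conservative. φ = -5*x + 4*y**2 - z**2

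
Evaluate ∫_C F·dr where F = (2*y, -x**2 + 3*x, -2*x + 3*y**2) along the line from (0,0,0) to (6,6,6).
198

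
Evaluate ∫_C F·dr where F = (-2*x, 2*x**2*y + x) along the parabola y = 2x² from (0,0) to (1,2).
3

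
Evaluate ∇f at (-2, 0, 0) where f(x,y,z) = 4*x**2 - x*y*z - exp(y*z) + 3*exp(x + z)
(-16 + 3*exp(-2), 0, 3*exp(-2))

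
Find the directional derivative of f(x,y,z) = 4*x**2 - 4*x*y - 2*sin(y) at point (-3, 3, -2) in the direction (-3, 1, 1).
2*sqrt(11)*(60 - cos(3))/11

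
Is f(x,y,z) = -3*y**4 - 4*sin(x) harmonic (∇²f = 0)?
No, ∇²f = -36*y**2 + 4*sin(x)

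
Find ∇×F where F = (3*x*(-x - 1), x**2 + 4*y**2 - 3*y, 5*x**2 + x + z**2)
(0, -10*x - 1, 2*x)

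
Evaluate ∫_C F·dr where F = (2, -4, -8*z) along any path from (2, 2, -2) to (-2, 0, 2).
0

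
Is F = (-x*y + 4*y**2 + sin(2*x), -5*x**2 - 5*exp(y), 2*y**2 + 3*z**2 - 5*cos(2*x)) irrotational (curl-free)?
No, ∇×F = (4*y, -10*sin(2*x), -9*x - 8*y)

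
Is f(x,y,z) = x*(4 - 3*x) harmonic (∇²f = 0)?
No, ∇²f = -6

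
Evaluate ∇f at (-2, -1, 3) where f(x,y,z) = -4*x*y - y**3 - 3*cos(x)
(4 - 3*sin(2), 5, 0)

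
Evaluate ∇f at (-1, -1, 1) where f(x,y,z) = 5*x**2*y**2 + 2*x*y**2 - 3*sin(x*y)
(-8 + 3*cos(1), -6 + 3*cos(1), 0)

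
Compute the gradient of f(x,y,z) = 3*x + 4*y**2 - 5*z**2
(3, 8*y, -10*z)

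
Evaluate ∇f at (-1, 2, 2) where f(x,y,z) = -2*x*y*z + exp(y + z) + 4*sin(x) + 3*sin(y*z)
(-8 + 4*cos(1), 6*cos(4) + 4 + exp(4), 6*cos(4) + 4 + exp(4))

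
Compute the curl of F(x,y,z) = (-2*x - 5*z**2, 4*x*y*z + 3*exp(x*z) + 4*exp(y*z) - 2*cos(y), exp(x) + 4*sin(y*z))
(-4*x*y - 3*x*exp(x*z) - 4*y*exp(y*z) + 4*z*cos(y*z), -10*z - exp(x), z*(4*y + 3*exp(x*z)))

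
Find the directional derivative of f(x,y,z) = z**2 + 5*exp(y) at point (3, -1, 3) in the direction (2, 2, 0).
5*sqrt(2)*exp(-1)/2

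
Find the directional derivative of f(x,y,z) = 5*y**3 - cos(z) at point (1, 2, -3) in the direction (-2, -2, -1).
-40 + sin(3)/3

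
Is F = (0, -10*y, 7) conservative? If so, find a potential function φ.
Yes, F is conservative. φ = -5*y**2 + 7*z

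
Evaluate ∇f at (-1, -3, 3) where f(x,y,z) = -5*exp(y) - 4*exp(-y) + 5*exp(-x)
(-5*E, (-5 + 4*exp(6))*exp(-3), 0)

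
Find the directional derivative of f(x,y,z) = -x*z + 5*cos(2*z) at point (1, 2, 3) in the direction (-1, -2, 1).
sqrt(6)*(1 - 5*sin(6))/3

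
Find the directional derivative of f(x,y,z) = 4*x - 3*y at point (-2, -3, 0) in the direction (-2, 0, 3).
-8*sqrt(13)/13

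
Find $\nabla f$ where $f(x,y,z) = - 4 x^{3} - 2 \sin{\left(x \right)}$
(-12*x**2 - 2*cos(x), 0, 0)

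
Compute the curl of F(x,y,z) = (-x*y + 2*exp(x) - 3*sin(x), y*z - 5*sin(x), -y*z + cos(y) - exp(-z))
(-y - z - sin(y), 0, x - 5*cos(x))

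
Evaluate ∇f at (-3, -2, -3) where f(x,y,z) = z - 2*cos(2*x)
(-4*sin(6), 0, 1)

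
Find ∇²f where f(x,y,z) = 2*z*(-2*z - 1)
-8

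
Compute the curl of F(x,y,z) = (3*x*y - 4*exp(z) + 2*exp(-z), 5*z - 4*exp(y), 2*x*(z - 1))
(-5, -2*z - 4*exp(z) + 2 - 2*exp(-z), -3*x)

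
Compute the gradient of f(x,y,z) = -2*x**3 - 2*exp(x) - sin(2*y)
(-6*x**2 - 2*exp(x), -2*cos(2*y), 0)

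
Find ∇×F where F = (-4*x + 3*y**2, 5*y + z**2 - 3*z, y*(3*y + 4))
(6*y - 2*z + 7, 0, -6*y)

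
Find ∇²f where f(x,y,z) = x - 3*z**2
-6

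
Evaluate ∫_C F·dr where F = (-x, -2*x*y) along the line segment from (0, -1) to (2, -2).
-16/3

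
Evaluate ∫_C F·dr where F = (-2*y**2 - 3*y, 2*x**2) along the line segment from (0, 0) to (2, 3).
-13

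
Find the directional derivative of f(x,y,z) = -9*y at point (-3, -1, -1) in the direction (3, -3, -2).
27*sqrt(22)/22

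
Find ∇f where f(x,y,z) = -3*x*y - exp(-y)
(-3*y, -3*x + exp(-y), 0)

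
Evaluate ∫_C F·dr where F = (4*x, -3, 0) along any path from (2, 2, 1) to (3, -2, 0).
22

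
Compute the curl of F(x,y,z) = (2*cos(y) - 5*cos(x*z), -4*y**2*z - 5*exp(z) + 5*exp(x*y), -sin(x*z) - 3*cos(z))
(4*y**2 + 5*exp(z), 5*x*sin(x*z) + z*cos(x*z), 5*y*exp(x*y) + 2*sin(y))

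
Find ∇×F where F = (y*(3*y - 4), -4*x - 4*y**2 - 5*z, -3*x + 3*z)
(5, 3, -6*y)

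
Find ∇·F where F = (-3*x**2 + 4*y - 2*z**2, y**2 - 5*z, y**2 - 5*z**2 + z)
-6*x + 2*y - 10*z + 1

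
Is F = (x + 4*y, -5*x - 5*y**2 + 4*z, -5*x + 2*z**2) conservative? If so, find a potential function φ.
No, ∇×F = (-4, 5, -9) ≠ 0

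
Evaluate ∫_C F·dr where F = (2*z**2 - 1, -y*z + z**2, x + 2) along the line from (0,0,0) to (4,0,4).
164/3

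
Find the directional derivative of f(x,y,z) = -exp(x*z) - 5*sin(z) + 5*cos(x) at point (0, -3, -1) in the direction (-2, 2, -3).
sqrt(17)*(-2 + 15*cos(1))/17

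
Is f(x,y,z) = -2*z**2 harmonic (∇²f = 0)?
No, ∇²f = -4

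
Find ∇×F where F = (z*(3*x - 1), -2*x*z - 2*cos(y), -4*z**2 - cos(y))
(2*x + sin(y), 3*x - 1, -2*z)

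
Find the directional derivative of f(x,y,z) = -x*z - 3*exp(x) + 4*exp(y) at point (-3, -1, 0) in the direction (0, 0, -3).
-3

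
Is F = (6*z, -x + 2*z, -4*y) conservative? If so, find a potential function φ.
No, ∇×F = (-6, 6, -1) ≠ 0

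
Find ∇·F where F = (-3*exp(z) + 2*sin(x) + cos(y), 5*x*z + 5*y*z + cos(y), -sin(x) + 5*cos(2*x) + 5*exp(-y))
5*z - sin(y) + 2*cos(x)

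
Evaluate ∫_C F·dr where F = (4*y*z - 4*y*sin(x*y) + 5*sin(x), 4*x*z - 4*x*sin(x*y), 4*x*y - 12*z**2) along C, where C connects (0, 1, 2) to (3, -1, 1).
17 - cos(3)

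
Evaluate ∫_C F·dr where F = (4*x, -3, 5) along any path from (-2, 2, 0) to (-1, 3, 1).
-4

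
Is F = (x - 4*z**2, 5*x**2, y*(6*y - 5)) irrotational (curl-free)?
No, ∇×F = (12*y - 5, -8*z, 10*x)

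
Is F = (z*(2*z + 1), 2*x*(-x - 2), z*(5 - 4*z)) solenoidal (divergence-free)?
No, ∇·F = 5 - 8*z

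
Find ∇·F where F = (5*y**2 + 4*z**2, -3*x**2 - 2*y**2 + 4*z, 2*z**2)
-4*y + 4*z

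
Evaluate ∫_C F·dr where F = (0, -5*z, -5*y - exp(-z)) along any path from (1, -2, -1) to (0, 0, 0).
11 - E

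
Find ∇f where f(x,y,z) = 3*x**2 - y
(6*x, -1, 0)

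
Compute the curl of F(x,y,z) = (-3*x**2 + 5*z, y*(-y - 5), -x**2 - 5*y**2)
(-10*y, 2*x + 5, 0)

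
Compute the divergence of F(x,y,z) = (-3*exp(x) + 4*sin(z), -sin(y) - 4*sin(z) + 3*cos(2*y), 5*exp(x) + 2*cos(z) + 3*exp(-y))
-3*exp(x) - 6*sin(2*y) - 2*sin(z) - cos(y)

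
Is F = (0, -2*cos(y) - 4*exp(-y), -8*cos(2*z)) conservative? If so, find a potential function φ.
Yes, F is conservative. φ = -2*sin(y) - 4*sin(2*z) + 4*exp(-y)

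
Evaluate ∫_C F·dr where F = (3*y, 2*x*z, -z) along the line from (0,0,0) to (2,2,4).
26/3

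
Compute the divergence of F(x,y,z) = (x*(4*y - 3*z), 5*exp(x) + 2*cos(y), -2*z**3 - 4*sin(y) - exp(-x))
4*y - 6*z**2 - 3*z - 2*sin(y)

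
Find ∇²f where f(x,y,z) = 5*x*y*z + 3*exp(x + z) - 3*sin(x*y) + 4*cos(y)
3*x**2*sin(x*y) + 3*y**2*sin(x*y) + 6*exp(x + z) - 4*cos(y)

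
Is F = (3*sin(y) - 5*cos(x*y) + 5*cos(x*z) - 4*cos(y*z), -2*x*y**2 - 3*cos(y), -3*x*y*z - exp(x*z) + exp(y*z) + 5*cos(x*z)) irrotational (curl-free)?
No, ∇×F = (z*(-3*x + exp(y*z)), -5*x*sin(x*z) + 3*y*z + 4*y*sin(y*z) + z*exp(x*z) + 5*z*sin(x*z), -5*x*sin(x*y) - 2*y**2 - 4*z*sin(y*z) - 3*cos(y))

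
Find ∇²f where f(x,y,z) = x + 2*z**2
4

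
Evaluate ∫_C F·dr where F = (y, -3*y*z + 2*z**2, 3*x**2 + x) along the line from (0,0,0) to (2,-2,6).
-44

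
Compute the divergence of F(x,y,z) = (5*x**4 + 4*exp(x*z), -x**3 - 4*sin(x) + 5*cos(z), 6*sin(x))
20*x**3 + 4*z*exp(x*z)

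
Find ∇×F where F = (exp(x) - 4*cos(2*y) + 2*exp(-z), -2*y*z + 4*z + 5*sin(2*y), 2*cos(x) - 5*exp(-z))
(2*y - 4, 2*sin(x) - 2*exp(-z), -8*sin(2*y))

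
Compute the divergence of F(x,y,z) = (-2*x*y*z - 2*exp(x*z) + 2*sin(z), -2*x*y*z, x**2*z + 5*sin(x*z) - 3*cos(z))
x**2 - 2*x*z + 5*x*cos(x*z) - 2*y*z - 2*z*exp(x*z) + 3*sin(z)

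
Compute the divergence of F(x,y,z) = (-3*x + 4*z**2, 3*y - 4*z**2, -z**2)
-2*z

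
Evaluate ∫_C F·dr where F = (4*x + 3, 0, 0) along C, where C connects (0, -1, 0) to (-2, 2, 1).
2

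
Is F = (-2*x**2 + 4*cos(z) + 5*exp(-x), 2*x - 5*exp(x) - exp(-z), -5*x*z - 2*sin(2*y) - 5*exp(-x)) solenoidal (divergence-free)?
No, ∇·F = -9*x - 5*exp(-x)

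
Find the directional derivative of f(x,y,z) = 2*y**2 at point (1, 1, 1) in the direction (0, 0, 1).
0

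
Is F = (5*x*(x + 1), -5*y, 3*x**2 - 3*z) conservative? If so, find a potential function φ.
No, ∇×F = (0, -6*x, 0) ≠ 0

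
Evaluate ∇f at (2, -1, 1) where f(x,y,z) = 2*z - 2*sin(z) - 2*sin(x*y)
(2*cos(2), -4*cos(2), 2 - 2*cos(1))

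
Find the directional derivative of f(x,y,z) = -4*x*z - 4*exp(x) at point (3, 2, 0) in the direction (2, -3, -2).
8*sqrt(17)*(3 - exp(3))/17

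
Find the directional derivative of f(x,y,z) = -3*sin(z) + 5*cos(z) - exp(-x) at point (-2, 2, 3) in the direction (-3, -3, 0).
-sqrt(2)*exp(2)/2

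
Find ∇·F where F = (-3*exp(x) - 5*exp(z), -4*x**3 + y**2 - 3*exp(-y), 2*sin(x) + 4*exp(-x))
2*y - 3*exp(x) + 3*exp(-y)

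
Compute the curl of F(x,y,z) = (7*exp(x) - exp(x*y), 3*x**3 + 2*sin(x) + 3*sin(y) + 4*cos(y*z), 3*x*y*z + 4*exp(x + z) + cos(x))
(3*x*z + 4*y*sin(y*z), -3*y*z - 4*exp(x + z) + sin(x), 9*x**2 + x*exp(x*y) + 2*cos(x))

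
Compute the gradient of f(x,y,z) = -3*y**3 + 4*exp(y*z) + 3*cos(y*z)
(0, -9*y**2 + 4*z*exp(y*z) - 3*z*sin(y*z), y*(4*exp(y*z) - 3*sin(y*z)))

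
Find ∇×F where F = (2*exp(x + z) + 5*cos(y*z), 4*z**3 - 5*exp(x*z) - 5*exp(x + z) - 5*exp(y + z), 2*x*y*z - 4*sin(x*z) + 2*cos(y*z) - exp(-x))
(2*x*z + 5*x*exp(x*z) - 12*z**2 - 2*z*sin(y*z) + 5*exp(x + z) + 5*exp(y + z), -2*y*z - 5*y*sin(y*z) + 4*z*cos(x*z) + 2*exp(x + z) - exp(-x), -5*z*exp(x*z) + 5*z*sin(y*z) - 5*exp(x + z))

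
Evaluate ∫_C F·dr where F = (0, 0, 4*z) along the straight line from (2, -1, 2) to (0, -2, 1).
-6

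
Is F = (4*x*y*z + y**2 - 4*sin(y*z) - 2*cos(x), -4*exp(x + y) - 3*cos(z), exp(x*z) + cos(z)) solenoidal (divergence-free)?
No, ∇·F = x*exp(x*z) + 4*y*z - 4*exp(x + y) + 2*sin(x) - sin(z)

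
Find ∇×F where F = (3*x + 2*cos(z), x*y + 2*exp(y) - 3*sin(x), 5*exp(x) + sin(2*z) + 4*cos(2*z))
(0, -5*exp(x) - 2*sin(z), y - 3*cos(x))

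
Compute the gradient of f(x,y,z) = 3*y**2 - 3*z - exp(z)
(0, 6*y, -exp(z) - 3)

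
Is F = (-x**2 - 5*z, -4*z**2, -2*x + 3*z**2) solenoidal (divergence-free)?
No, ∇·F = -2*x + 6*z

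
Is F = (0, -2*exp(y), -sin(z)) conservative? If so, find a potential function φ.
Yes, F is conservative. φ = -2*exp(y) + cos(z)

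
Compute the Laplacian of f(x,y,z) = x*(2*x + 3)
4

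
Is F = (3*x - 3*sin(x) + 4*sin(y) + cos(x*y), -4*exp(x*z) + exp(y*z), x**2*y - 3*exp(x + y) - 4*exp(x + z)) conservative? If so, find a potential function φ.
No, ∇×F = (x**2 + 4*x*exp(x*z) - y*exp(y*z) - 3*exp(x + y), -2*x*y + 3*exp(x + y) + 4*exp(x + z), x*sin(x*y) - 4*z*exp(x*z) - 4*cos(y)) ≠ 0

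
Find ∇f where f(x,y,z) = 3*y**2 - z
(0, 6*y, -1)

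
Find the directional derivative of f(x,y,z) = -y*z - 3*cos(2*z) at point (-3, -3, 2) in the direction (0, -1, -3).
-sqrt(10)*(18*sin(4) + 7)/10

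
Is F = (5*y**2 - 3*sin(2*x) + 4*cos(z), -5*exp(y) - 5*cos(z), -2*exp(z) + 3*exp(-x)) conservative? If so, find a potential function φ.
No, ∇×F = (-5*sin(z), -4*sin(z) + 3*exp(-x), -10*y) ≠ 0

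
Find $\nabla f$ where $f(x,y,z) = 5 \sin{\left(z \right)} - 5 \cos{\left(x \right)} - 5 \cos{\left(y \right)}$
(5*sin(x), 5*sin(y), 5*cos(z))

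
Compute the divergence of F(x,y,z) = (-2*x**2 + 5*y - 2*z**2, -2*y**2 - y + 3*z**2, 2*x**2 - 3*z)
-4*x - 4*y - 4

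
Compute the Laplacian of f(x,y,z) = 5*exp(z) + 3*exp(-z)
5*exp(z) + 3*exp(-z)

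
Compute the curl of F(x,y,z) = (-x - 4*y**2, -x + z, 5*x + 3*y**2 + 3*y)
(6*y + 2, -5, 8*y - 1)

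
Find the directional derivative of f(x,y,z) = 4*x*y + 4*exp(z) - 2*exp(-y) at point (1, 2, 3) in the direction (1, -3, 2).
sqrt(14)*(-2*exp(2) - 3 + 4*exp(5))*exp(-2)/7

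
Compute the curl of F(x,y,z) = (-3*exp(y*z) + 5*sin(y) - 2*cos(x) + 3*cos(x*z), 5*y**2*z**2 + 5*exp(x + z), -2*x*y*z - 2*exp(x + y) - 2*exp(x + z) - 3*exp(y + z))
(-2*x*z - 10*y**2*z - 2*exp(x + y) - 5*exp(x + z) - 3*exp(y + z), -3*x*sin(x*z) + 2*y*z - 3*y*exp(y*z) + 2*exp(x + y) + 2*exp(x + z), 3*z*exp(y*z) + 5*exp(x + z) - 5*cos(y))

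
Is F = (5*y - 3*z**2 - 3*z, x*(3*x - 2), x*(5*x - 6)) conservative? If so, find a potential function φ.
No, ∇×F = (0, -10*x - 6*z + 3, 6*x - 7) ≠ 0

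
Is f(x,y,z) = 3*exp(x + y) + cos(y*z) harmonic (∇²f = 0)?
No, ∇²f = -y**2*cos(y*z) - z**2*cos(y*z) + 6*exp(x + y)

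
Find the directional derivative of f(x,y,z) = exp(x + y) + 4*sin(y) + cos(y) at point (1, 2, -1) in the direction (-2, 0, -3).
-2*sqrt(13)*exp(3)/13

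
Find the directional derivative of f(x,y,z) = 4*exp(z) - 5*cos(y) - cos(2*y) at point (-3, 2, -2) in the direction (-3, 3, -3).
sqrt(3)*(-4 + (2*sin(4) + 5*sin(2))*exp(2))*exp(-2)/3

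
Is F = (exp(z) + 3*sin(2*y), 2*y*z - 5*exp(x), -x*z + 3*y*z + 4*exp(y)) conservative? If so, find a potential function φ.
No, ∇×F = (-2*y + 3*z + 4*exp(y), z + exp(z), -5*exp(x) - 6*cos(2*y)) ≠ 0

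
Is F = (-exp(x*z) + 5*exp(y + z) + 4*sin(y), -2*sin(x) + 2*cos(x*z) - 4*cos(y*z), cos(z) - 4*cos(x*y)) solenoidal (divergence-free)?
No, ∇·F = -z*exp(x*z) + 4*z*sin(y*z) - sin(z)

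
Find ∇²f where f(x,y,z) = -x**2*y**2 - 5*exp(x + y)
-2*x**2 - 2*y**2 - 10*exp(x + y)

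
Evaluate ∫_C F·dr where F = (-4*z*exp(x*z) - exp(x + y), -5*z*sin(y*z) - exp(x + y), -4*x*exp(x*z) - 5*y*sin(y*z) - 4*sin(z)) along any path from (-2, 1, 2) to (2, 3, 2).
-4*exp(4) - exp(5) + 4*exp(-4) + exp(-1) - 5*cos(2) + 5*cos(6)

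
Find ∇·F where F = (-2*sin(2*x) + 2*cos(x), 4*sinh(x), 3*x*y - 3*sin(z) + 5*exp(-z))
-2*sin(x) - 4*cos(2*x) - 3*cos(z) - 5*exp(-z)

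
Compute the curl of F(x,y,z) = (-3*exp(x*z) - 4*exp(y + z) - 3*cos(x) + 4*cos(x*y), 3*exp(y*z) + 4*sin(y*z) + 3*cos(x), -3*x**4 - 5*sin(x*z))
(-y*(3*exp(y*z) + 4*cos(y*z)), 12*x**3 - 3*x*exp(x*z) + 5*z*cos(x*z) - 4*exp(y + z), 4*x*sin(x*y) + 4*exp(y + z) - 3*sin(x))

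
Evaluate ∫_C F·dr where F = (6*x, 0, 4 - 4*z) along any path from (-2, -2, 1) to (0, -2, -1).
-20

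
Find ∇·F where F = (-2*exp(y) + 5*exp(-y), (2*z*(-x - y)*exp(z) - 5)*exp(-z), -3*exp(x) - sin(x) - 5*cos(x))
-2*z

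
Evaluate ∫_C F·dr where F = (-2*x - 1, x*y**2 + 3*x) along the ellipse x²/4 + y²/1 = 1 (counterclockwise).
13*pi/2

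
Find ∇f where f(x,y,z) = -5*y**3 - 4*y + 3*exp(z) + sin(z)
(0, -15*y**2 - 4, 3*exp(z) + cos(z))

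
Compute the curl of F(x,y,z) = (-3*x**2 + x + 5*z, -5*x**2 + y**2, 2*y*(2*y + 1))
(8*y + 2, 5, -10*x)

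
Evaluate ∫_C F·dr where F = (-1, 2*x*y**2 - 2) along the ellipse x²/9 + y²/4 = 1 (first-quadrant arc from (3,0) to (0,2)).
-1 + 3*pi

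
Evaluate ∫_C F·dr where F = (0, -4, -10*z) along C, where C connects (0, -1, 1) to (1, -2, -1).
4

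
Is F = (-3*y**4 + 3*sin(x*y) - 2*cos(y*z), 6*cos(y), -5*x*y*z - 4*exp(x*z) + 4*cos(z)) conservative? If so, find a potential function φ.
No, ∇×F = (-5*x*z, 5*y*z + 2*y*sin(y*z) + 4*z*exp(x*z), -3*x*cos(x*y) + 12*y**3 - 2*z*sin(y*z)) ≠ 0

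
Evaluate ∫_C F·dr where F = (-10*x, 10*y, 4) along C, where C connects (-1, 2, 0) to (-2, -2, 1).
-11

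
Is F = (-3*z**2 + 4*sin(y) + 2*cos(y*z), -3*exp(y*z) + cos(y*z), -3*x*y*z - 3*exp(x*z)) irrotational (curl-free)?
No, ∇×F = (-3*x*z + 3*y*exp(y*z) + y*sin(y*z), 3*y*z - 2*y*sin(y*z) + 3*z*exp(x*z) - 6*z, 2*z*sin(y*z) - 4*cos(y))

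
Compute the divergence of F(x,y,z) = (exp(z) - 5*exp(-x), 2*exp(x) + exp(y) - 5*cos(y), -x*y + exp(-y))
exp(y) + 5*sin(y) + 5*exp(-x)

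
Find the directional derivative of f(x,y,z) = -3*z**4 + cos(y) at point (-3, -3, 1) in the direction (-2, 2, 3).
2*sqrt(17)*(-18 + sin(3))/17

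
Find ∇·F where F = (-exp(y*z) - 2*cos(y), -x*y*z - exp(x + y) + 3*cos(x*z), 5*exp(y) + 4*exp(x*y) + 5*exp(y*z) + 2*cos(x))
-x*z + 5*y*exp(y*z) - exp(x + y)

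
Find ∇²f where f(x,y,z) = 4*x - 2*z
0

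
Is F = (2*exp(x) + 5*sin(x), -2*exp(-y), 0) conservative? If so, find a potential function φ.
Yes, F is conservative. φ = 2*exp(x) - 5*cos(x) + 2*exp(-y)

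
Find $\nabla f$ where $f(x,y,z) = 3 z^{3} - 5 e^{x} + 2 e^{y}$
(-5*exp(x), 2*exp(y), 9*z**2)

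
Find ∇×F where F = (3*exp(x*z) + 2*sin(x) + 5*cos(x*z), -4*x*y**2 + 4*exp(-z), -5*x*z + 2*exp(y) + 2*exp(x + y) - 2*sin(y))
(2*((exp(y) + exp(x + y) - cos(y))*exp(z) + 2)*exp(-z), 3*x*exp(x*z) - 5*x*sin(x*z) + 5*z - 2*exp(x + y), -4*y**2)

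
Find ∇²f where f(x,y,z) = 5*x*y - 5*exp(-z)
-5*exp(-z)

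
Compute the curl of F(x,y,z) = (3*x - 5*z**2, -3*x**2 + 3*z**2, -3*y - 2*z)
(-6*z - 3, -10*z, -6*x)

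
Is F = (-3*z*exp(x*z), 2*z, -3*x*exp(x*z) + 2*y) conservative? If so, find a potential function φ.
Yes, F is conservative. φ = 2*y*z - 3*exp(x*z)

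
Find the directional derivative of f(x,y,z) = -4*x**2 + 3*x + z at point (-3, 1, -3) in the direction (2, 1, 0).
54*sqrt(5)/5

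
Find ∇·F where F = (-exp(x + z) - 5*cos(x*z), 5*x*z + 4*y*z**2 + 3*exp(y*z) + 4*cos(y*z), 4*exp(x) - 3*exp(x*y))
4*z**2 + 3*z*exp(y*z) + 5*z*sin(x*z) - 4*z*sin(y*z) - exp(x + z)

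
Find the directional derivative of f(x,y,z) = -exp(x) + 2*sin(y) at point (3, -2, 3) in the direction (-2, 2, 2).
sqrt(3)*(2*cos(2) + exp(3))/3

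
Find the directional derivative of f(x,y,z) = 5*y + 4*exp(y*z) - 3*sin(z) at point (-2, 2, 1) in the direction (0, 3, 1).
sqrt(10)*(-3*cos(1) + 15 + 20*exp(2))/10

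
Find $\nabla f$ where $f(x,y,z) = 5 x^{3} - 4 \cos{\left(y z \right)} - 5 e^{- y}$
(15*x**2, 4*z*sin(y*z) + 5*exp(-y), 4*y*sin(y*z))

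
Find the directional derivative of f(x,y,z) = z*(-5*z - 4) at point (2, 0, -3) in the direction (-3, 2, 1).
13*sqrt(14)/7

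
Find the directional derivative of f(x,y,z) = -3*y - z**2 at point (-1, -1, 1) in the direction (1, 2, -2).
-2/3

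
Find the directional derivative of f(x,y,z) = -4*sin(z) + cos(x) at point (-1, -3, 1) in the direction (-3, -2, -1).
sqrt(14)*(-3*sin(1) + 4*cos(1))/14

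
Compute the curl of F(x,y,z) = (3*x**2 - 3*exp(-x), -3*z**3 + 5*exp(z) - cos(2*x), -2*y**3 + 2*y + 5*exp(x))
(-6*y**2 + 9*z**2 - 5*exp(z) + 2, -5*exp(x), 2*sin(2*x))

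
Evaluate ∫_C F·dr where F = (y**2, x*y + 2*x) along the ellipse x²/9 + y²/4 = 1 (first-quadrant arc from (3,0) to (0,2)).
-4 + 3*pi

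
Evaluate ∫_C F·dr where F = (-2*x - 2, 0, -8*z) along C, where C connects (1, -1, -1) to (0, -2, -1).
3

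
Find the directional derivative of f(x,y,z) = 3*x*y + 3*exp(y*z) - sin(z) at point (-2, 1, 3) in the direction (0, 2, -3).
3*sqrt(13)*(-4 + cos(3) + 3*exp(3))/13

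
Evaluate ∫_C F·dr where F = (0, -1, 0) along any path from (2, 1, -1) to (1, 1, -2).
0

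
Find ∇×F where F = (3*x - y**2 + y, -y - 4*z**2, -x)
(8*z, 1, 2*y - 1)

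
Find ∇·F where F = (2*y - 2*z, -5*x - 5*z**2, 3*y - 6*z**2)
-12*z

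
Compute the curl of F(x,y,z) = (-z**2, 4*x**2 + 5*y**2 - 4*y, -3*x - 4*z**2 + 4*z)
(0, 3 - 2*z, 8*x)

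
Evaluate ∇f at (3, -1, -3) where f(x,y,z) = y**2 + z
(0, -2, 1)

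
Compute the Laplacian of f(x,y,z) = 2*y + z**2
2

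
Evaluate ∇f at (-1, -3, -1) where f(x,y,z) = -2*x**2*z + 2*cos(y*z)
(-4, 2*sin(3), -2 + 6*sin(3))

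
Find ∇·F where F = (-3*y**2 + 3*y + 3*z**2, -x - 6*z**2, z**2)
2*z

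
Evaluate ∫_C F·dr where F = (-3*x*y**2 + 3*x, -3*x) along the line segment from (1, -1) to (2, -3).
-8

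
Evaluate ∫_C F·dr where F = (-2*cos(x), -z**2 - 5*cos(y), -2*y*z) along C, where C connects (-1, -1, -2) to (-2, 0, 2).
-7*sin(1) - 4 + 2*sin(2)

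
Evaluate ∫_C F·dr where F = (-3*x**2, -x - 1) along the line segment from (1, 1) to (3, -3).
-14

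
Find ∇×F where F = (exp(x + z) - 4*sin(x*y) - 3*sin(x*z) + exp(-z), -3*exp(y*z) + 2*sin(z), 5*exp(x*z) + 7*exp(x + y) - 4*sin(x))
(3*y*exp(y*z) + 7*exp(x + y) - 2*cos(z), ((-3*x*cos(x*z) - 5*z*exp(x*z) - 7*exp(x + y) + exp(x + z) + 4*cos(x))*exp(z) - 1)*exp(-z), 4*x*cos(x*y))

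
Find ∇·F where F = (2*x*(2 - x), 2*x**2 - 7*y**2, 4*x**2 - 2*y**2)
-4*x - 14*y + 4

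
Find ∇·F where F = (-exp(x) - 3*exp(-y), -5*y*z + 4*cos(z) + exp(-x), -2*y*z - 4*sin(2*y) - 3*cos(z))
-2*y - 5*z - exp(x) + 3*sin(z)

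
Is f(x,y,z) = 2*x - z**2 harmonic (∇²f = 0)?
No, ∇²f = -2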